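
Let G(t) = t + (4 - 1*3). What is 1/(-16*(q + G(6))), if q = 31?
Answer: -1/608 ≈ -0.0016447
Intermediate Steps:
G(t) = 1 + t (G(t) = t + (4 - 3) = t + 1 = 1 + t)
1/(-16*(q + G(6))) = 1/(-16*(31 + (1 + 6))) = 1/(-16*(31 + 7)) = 1/(-16*38) = 1/(-608) = -1/608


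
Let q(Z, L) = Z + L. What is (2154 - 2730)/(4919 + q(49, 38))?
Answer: -288/2503 ≈ -0.11506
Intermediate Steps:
q(Z, L) = L + Z
(2154 - 2730)/(4919 + q(49, 38)) = (2154 - 2730)/(4919 + (38 + 49)) = -576/(4919 + 87) = -576/5006 = -576*1/5006 = -288/2503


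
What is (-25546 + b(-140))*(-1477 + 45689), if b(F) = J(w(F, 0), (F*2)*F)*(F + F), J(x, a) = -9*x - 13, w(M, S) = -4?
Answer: -1414165032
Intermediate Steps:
J(x, a) = -13 - 9*x
b(F) = 46*F (b(F) = (-13 - 9*(-4))*(F + F) = (-13 + 36)*(2*F) = 23*(2*F) = 46*F)
(-25546 + b(-140))*(-1477 + 45689) = (-25546 + 46*(-140))*(-1477 + 45689) = (-25546 - 6440)*44212 = -31986*44212 = -1414165032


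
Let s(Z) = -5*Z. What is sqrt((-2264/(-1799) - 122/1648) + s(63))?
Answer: I*sqrt(172397602339942)/741188 ≈ 17.715*I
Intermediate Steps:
sqrt((-2264/(-1799) - 122/1648) + s(63)) = sqrt((-2264/(-1799) - 122/1648) - 5*63) = sqrt((-2264*(-1/1799) - 122*1/1648) - 315) = sqrt((2264/1799 - 61/824) - 315) = sqrt(1755797/1482376 - 315) = sqrt(-465192643/1482376) = I*sqrt(172397602339942)/741188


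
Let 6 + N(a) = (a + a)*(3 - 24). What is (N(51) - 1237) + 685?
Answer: -2700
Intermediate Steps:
N(a) = -6 - 42*a (N(a) = -6 + (a + a)*(3 - 24) = -6 + (2*a)*(-21) = -6 - 42*a)
(N(51) - 1237) + 685 = ((-6 - 42*51) - 1237) + 685 = ((-6 - 2142) - 1237) + 685 = (-2148 - 1237) + 685 = -3385 + 685 = -2700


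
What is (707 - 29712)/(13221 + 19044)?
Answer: -5801/6453 ≈ -0.89896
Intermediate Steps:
(707 - 29712)/(13221 + 19044) = -29005/32265 = -29005*1/32265 = -5801/6453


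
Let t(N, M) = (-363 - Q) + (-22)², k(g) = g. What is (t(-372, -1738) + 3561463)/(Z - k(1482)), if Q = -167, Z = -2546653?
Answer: -3561751/2548135 ≈ -1.3978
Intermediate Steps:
t(N, M) = 288 (t(N, M) = (-363 - 1*(-167)) + (-22)² = (-363 + 167) + 484 = -196 + 484 = 288)
(t(-372, -1738) + 3561463)/(Z - k(1482)) = (288 + 3561463)/(-2546653 - 1*1482) = 3561751/(-2546653 - 1482) = 3561751/(-2548135) = 3561751*(-1/2548135) = -3561751/2548135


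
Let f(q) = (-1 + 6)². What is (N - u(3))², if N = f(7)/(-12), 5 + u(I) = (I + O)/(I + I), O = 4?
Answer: 49/16 ≈ 3.0625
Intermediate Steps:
f(q) = 25 (f(q) = 5² = 25)
u(I) = -5 + (4 + I)/(2*I) (u(I) = -5 + (I + 4)/(I + I) = -5 + (4 + I)/((2*I)) = -5 + (4 + I)*(1/(2*I)) = -5 + (4 + I)/(2*I))
N = -25/12 (N = 25/(-12) = 25*(-1/12) = -25/12 ≈ -2.0833)
(N - u(3))² = (-25/12 - (-9/2 + 2/3))² = (-25/12 - (-9/2 + 2*(⅓)))² = (-25/12 - (-9/2 + ⅔))² = (-25/12 - 1*(-23/6))² = (-25/12 + 23/6)² = (7/4)² = 49/16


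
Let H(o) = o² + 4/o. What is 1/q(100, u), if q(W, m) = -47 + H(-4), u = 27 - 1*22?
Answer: -1/32 ≈ -0.031250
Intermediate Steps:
u = 5 (u = 27 - 22 = 5)
q(W, m) = -32 (q(W, m) = -47 + (4 + (-4)³)/(-4) = -47 - (4 - 64)/4 = -47 - ¼*(-60) = -47 + 15 = -32)
1/q(100, u) = 1/(-32) = -1/32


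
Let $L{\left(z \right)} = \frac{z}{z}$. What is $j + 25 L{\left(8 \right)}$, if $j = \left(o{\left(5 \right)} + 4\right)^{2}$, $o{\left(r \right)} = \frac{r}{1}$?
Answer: $106$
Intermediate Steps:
$o{\left(r \right)} = r$ ($o{\left(r \right)} = r 1 = r$)
$j = 81$ ($j = \left(5 + 4\right)^{2} = 9^{2} = 81$)
$L{\left(z \right)} = 1$
$j + 25 L{\left(8 \right)} = 81 + 25 \cdot 1 = 81 + 25 = 106$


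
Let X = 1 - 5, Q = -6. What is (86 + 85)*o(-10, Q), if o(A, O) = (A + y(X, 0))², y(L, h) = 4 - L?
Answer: 684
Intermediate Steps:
X = -4
o(A, O) = (8 + A)² (o(A, O) = (A + (4 - 1*(-4)))² = (A + (4 + 4))² = (A + 8)² = (8 + A)²)
(86 + 85)*o(-10, Q) = (86 + 85)*(8 - 10)² = 171*(-2)² = 171*4 = 684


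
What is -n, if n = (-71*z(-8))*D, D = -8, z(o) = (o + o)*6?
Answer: 54528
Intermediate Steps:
z(o) = 12*o (z(o) = (2*o)*6 = 12*o)
n = -54528 (n = -852*(-8)*(-8) = -71*(-96)*(-8) = 6816*(-8) = -54528)
-n = -1*(-54528) = 54528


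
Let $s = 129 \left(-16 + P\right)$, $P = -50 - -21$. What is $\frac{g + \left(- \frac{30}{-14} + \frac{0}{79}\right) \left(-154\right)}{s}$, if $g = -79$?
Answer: $\frac{409}{5805} \approx 0.070457$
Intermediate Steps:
$P = -29$ ($P = -50 + 21 = -29$)
$s = -5805$ ($s = 129 \left(-16 - 29\right) = 129 \left(-45\right) = -5805$)
$\frac{g + \left(- \frac{30}{-14} + \frac{0}{79}\right) \left(-154\right)}{s} = \frac{-79 + \left(- \frac{30}{-14} + \frac{0}{79}\right) \left(-154\right)}{-5805} = \left(-79 + \left(\left(-30\right) \left(- \frac{1}{14}\right) + 0 \cdot \frac{1}{79}\right) \left(-154\right)\right) \left(- \frac{1}{5805}\right) = \left(-79 + \left(\frac{15}{7} + 0\right) \left(-154\right)\right) \left(- \frac{1}{5805}\right) = \left(-79 + \frac{15}{7} \left(-154\right)\right) \left(- \frac{1}{5805}\right) = \left(-79 - 330\right) \left(- \frac{1}{5805}\right) = \left(-409\right) \left(- \frac{1}{5805}\right) = \frac{409}{5805}$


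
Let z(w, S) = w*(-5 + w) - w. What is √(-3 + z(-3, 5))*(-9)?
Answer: -18*√6 ≈ -44.091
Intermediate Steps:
z(w, S) = -w + w*(-5 + w)
√(-3 + z(-3, 5))*(-9) = √(-3 - 3*(-6 - 3))*(-9) = √(-3 - 3*(-9))*(-9) = √(-3 + 27)*(-9) = √24*(-9) = (2*√6)*(-9) = -18*√6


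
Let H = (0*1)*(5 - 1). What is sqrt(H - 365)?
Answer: I*sqrt(365) ≈ 19.105*I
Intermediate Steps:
H = 0 (H = 0*4 = 0)
sqrt(H - 365) = sqrt(0 - 365) = sqrt(-365) = I*sqrt(365)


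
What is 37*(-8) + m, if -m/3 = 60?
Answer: -476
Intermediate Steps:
m = -180 (m = -3*60 = -180)
37*(-8) + m = 37*(-8) - 180 = -296 - 180 = -476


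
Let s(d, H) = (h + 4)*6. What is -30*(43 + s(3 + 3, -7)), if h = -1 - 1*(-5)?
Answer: -2730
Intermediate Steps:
h = 4 (h = -1 + 5 = 4)
s(d, H) = 48 (s(d, H) = (4 + 4)*6 = 8*6 = 48)
-30*(43 + s(3 + 3, -7)) = -30*(43 + 48) = -30*91 = -2730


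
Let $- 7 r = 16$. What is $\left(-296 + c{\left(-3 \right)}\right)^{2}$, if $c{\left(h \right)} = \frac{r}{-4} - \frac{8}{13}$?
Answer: $\frac{725763600}{8281} \approx 87642.0$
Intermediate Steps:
$r = - \frac{16}{7}$ ($r = \left(- \frac{1}{7}\right) 16 = - \frac{16}{7} \approx -2.2857$)
$c{\left(h \right)} = - \frac{4}{91}$ ($c{\left(h \right)} = - \frac{16}{7 \left(-4\right)} - \frac{8}{13} = \left(- \frac{16}{7}\right) \left(- \frac{1}{4}\right) - \frac{8}{13} = \frac{4}{7} - \frac{8}{13} = - \frac{4}{91}$)
$\left(-296 + c{\left(-3 \right)}\right)^{2} = \left(-296 - \frac{4}{91}\right)^{2} = \left(- \frac{26940}{91}\right)^{2} = \frac{725763600}{8281}$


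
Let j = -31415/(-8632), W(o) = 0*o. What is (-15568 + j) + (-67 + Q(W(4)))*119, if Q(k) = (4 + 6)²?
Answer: -100453697/8632 ≈ -11637.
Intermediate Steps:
W(o) = 0
Q(k) = 100 (Q(k) = 10² = 100)
j = 31415/8632 (j = -31415*(-1/8632) = 31415/8632 ≈ 3.6394)
(-15568 + j) + (-67 + Q(W(4)))*119 = (-15568 + 31415/8632) + (-67 + 100)*119 = -134351561/8632 + 33*119 = -134351561/8632 + 3927 = -100453697/8632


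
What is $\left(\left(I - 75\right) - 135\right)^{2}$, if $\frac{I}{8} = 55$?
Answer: $52900$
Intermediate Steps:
$I = 440$ ($I = 8 \cdot 55 = 440$)
$\left(\left(I - 75\right) - 135\right)^{2} = \left(\left(440 - 75\right) - 135\right)^{2} = \left(365 - 135\right)^{2} = 230^{2} = 52900$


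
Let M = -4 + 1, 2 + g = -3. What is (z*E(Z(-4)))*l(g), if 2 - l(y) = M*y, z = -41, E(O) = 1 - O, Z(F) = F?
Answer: 2665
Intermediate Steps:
g = -5 (g = -2 - 3 = -5)
M = -3
l(y) = 2 + 3*y (l(y) = 2 - (-3)*y = 2 + 3*y)
(z*E(Z(-4)))*l(g) = (-41*(1 - 1*(-4)))*(2 + 3*(-5)) = (-41*(1 + 4))*(2 - 15) = -41*5*(-13) = -205*(-13) = 2665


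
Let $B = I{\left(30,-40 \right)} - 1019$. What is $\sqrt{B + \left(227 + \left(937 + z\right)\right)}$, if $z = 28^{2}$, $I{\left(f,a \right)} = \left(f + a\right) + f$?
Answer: $\sqrt{949} \approx 30.806$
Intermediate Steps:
$I{\left(f,a \right)} = a + 2 f$ ($I{\left(f,a \right)} = \left(a + f\right) + f = a + 2 f$)
$z = 784$
$B = -999$ ($B = \left(-40 + 2 \cdot 30\right) - 1019 = \left(-40 + 60\right) - 1019 = 20 - 1019 = -999$)
$\sqrt{B + \left(227 + \left(937 + z\right)\right)} = \sqrt{-999 + \left(227 + \left(937 + 784\right)\right)} = \sqrt{-999 + \left(227 + 1721\right)} = \sqrt{-999 + 1948} = \sqrt{949}$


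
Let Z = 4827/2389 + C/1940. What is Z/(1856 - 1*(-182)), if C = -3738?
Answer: 217149/4722718540 ≈ 4.5980e-5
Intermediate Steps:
Z = 217149/2317330 (Z = 4827/2389 - 3738/1940 = 4827*(1/2389) - 3738*1/1940 = 4827/2389 - 1869/970 = 217149/2317330 ≈ 0.093707)
Z/(1856 - 1*(-182)) = 217149/(2317330*(1856 - 1*(-182))) = 217149/(2317330*(1856 + 182)) = (217149/2317330)/2038 = (217149/2317330)*(1/2038) = 217149/4722718540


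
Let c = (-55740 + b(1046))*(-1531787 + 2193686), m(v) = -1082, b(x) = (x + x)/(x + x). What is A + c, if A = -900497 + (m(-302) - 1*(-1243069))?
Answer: -36893246871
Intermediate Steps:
b(x) = 1 (b(x) = (2*x)/((2*x)) = (2*x)*(1/(2*x)) = 1)
c = -36893588361 (c = (-55740 + 1)*(-1531787 + 2193686) = -55739*661899 = -36893588361)
A = 341490 (A = -900497 + (-1082 - 1*(-1243069)) = -900497 + (-1082 + 1243069) = -900497 + 1241987 = 341490)
A + c = 341490 - 36893588361 = -36893246871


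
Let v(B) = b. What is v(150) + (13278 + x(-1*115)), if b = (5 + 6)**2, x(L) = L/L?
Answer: 13400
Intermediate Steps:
x(L) = 1
b = 121 (b = 11**2 = 121)
v(B) = 121
v(150) + (13278 + x(-1*115)) = 121 + (13278 + 1) = 121 + 13279 = 13400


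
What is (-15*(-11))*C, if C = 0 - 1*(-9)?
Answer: 1485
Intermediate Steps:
C = 9 (C = 0 + 9 = 9)
(-15*(-11))*C = -15*(-11)*9 = 165*9 = 1485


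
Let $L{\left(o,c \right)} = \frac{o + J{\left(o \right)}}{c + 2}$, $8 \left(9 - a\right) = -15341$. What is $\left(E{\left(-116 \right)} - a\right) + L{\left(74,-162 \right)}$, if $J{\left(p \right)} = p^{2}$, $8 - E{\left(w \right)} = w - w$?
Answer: $- \frac{31253}{16} \approx -1953.3$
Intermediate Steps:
$a = \frac{15413}{8}$ ($a = 9 - - \frac{15341}{8} = 9 + \frac{15341}{8} = \frac{15413}{8} \approx 1926.6$)
$E{\left(w \right)} = 8$ ($E{\left(w \right)} = 8 - \left(w - w\right) = 8 - 0 = 8 + 0 = 8$)
$L{\left(o,c \right)} = \frac{o + o^{2}}{2 + c}$ ($L{\left(o,c \right)} = \frac{o + o^{2}}{c + 2} = \frac{o + o^{2}}{2 + c}$)
$\left(E{\left(-116 \right)} - a\right) + L{\left(74,-162 \right)} = \left(8 - \frac{15413}{8}\right) + \frac{74 \left(1 + 74\right)}{2 - 162} = \left(8 - \frac{15413}{8}\right) + 74 \frac{1}{-160} \cdot 75 = - \frac{15349}{8} + 74 \left(- \frac{1}{160}\right) 75 = - \frac{15349}{8} - \frac{555}{16} = - \frac{31253}{16}$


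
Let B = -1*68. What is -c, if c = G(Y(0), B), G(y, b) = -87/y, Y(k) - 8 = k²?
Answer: 87/8 ≈ 10.875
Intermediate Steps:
B = -68
Y(k) = 8 + k²
c = -87/8 (c = -87/(8 + 0²) = -87/(8 + 0) = -87/8 ≈ -10.875)
-c = -1*(-87/8) = 87/8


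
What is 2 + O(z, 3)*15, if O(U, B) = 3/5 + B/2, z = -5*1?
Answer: 67/2 ≈ 33.500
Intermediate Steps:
z = -5
O(U, B) = ⅗ + B/2 (O(U, B) = 3*(⅕) + B*(½) = ⅗ + B/2)
2 + O(z, 3)*15 = 2 + (⅗ + (½)*3)*15 = 2 + (⅗ + 3/2)*15 = 2 + (21/10)*15 = 2 + 63/2 = 67/2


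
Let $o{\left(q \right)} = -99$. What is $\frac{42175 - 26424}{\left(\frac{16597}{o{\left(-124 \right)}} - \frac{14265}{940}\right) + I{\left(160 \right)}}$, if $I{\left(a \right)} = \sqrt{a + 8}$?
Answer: $- \frac{997522422672996}{11520055299097} - \frac{10912498949088 \sqrt{42}}{11520055299097} \approx -92.729$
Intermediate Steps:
$I{\left(a \right)} = \sqrt{8 + a}$
$\frac{42175 - 26424}{\left(\frac{16597}{o{\left(-124 \right)}} - \frac{14265}{940}\right) + I{\left(160 \right)}} = \frac{42175 - 26424}{\left(\frac{16597}{-99} - \frac{14265}{940}\right) + \sqrt{8 + 160}} = \frac{15751}{\left(16597 \left(- \frac{1}{99}\right) - \frac{2853}{188}\right) + \sqrt{168}} = \frac{15751}{\left(- \frac{16597}{99} - \frac{2853}{188}\right) + 2 \sqrt{42}} = \frac{15751}{- \frac{3402683}{18612} + 2 \sqrt{42}}$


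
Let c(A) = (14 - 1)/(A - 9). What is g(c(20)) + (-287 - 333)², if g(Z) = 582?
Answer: 384982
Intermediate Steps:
c(A) = 13/(-9 + A)
g(c(20)) + (-287 - 333)² = 582 + (-287 - 333)² = 582 + (-620)² = 582 + 384400 = 384982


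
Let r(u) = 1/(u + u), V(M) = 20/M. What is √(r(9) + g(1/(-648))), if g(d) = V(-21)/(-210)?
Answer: √106/42 ≈ 0.24513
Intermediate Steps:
r(u) = 1/(2*u)
g(d) = 2/441 (g(d) = (20/(-21))/(-210) = (20*(-1/21))*(-1/210) = -20/21*(-1/210) = 2/441)
√(r(9) + g(1/(-648))) = √((½)/9 + 2/441) = √((½)*(⅑) + 2/441) = √(1/18 + 2/441) = √(53/882) = √106/42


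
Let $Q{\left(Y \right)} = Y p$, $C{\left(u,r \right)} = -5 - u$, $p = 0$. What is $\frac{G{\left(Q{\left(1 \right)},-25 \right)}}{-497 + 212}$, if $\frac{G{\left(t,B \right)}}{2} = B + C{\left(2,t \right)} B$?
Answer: $- \frac{20}{19} \approx -1.0526$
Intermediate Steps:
$Q{\left(Y \right)} = 0$ ($Q{\left(Y \right)} = Y 0 = 0$)
$G{\left(t,B \right)} = - 12 B$ ($G{\left(t,B \right)} = 2 \left(B + \left(-5 - 2\right) B\right) = 2 \left(B - 7 B\right) = 2 \left(- 6 B\right) = - 12 B$)
$\frac{G{\left(Q{\left(1 \right)},-25 \right)}}{-497 + 212} = \frac{\left(-12\right) \left(-25\right)}{-497 + 212} = \frac{300}{-285} = 300 \left(- \frac{1}{285}\right) = - \frac{20}{19}$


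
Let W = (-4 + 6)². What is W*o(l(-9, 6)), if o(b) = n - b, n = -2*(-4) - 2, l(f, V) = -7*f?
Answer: -228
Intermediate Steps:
n = 6 (n = 8 - 2 = 6)
o(b) = 6 - b
W = 4 (W = 2² = 4)
W*o(l(-9, 6)) = 4*(6 - (-7)*(-9)) = 4*(6 - 1*63) = 4*(6 - 63) = 4*(-57) = -228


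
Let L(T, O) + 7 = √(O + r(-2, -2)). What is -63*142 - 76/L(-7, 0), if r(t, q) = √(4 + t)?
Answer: -8946 + 76/(7 - 2^(¼)) ≈ -8932.9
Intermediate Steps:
L(T, O) = -7 + √(O + √2) (L(T, O) = -7 + √(O + √(4 - 2)) = -7 + √(O + √2))
-63*142 - 76/L(-7, 0) = -63*142 - 76/(-7 + √(0 + √2)) = -8946 - 76/(-7 + √(√2)) = -8946 - 76/(-7 + 2^(¼))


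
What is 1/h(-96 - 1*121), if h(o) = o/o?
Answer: 1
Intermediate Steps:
h(o) = 1
1/h(-96 - 1*121) = 1/1 = 1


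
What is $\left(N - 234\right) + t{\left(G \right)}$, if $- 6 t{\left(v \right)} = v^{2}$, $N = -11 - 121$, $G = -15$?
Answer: $- \frac{807}{2} \approx -403.5$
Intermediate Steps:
$N = -132$
$t{\left(v \right)} = - \frac{v^{2}}{6}$
$\left(N - 234\right) + t{\left(G \right)} = \left(-132 - 234\right) - \frac{\left(-15\right)^{2}}{6} = \left(-132 - 234\right) - \frac{75}{2} = -366 - \frac{75}{2} = - \frac{807}{2}$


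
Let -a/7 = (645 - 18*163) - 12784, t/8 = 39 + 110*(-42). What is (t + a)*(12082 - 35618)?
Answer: -1620759568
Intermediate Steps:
t = -36648 (t = 8*(39 + 110*(-42)) = 8*(39 - 4620) = 8*(-4581) = -36648)
a = 105511 (a = -7*((645 - 18*163) - 12784) = -7*((645 - 2934) - 12784) = -7*(-2289 - 12784) = -7*(-15073) = 105511)
(t + a)*(12082 - 35618) = (-36648 + 105511)*(12082 - 35618) = 68863*(-23536) = -1620759568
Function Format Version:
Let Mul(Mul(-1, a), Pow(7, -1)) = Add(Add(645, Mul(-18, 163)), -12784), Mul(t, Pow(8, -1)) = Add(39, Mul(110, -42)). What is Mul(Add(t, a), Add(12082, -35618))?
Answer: -1620759568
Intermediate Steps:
t = -36648 (t = Mul(8, Add(39, Mul(110, -42))) = Mul(8, Add(39, -4620)) = Mul(8, -4581) = -36648)
a = 105511 (a = Mul(-7, Add(Add(645, Mul(-18, 163)), -12784)) = Mul(-7, Add(Add(645, -2934), -12784)) = Mul(-7, Add(-2289, -12784)) = Mul(-7, -15073) = 105511)
Mul(Add(t, a), Add(12082, -35618)) = Mul(Add(-36648, 105511), Add(12082, -35618)) = Mul(68863, -23536) = -1620759568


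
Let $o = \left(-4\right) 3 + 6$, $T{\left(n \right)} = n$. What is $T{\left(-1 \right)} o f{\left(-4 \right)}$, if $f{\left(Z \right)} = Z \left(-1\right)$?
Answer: $24$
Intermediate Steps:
$f{\left(Z \right)} = - Z$
$o = -6$ ($o = -12 + 6 = -6$)
$T{\left(-1 \right)} o f{\left(-4 \right)} = \left(-1\right) \left(-6\right) \left(\left(-1\right) \left(-4\right)\right) = 6 \cdot 4 = 24$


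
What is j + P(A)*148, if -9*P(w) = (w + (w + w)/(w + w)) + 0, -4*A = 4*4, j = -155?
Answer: -317/3 ≈ -105.67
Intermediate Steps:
A = -4 ≈ -4.0000
P(w) = -1/9 - w/9 (P(w) = -((w + (w + w)/(w + w)) + 0)/9 = -((w + (2*w)/((2*w))) + 0)/9 = -((w + (2*w)*(1/(2*w))) + 0)/9 = -((w + 1) + 0)/9 = -((1 + w) + 0)/9 = -(1 + w)/9 = -1/9 - w/9)
j + P(A)*148 = -155 + (-1/9 - 1/9*(-4))*148 = -155 + (-1/9 + 4/9)*148 = -155 + (1/3)*148 = -155 + 148/3 = -317/3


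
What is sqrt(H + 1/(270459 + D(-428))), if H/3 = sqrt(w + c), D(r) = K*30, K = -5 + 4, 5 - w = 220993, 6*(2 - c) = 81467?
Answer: sqrt(1081716 + 146263688082*I*sqrt(8444298))/540858 ≈ 26.953 + 26.953*I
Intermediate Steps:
c = -81455/6 (c = 2 - 1/6*81467 = 2 - 81467/6 = -81455/6 ≈ -13576.)
w = -220988 (w = 5 - 1*220993 = 5 - 220993 = -220988)
K = -1
D(r) = -30 (D(r) = -1*30 = -30)
H = I*sqrt(8444298)/2 (H = 3*sqrt(-220988 - 81455/6) = 3*sqrt(-1407383/6) = 3*(I*sqrt(8444298)/6) = I*sqrt(8444298)/2 ≈ 1453.0*I)
sqrt(H + 1/(270459 + D(-428))) = sqrt(I*sqrt(8444298)/2 + 1/(270459 - 30)) = sqrt(I*sqrt(8444298)/2 + 1/270429) = sqrt(1/270429 + I*sqrt(8444298)/2)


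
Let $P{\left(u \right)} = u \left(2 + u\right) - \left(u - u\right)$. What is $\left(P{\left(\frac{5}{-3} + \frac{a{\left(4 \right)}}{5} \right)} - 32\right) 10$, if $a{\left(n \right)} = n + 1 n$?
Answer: $- \frac{14458}{45} \approx -321.29$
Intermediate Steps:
$a{\left(n \right)} = 2 n$ ($a{\left(n \right)} = n + n = 2 n$)
$P{\left(u \right)} = u \left(2 + u\right)$ ($P{\left(u \right)} = u \left(2 + u\right) - 0 = u \left(2 + u\right) + 0 = u \left(2 + u\right)$)
$\left(P{\left(\frac{5}{-3} + \frac{a{\left(4 \right)}}{5} \right)} - 32\right) 10 = \left(\left(\frac{5}{-3} + \frac{2 \cdot 4}{5}\right) \left(2 + \left(\frac{5}{-3} + \frac{2 \cdot 4}{5}\right)\right) - 32\right) 10 = \left(\left(5 \left(- \frac{1}{3}\right) + 8 \cdot \frac{1}{5}\right) \left(2 + \left(5 \left(- \frac{1}{3}\right) + 8 \cdot \frac{1}{5}\right)\right) - 32\right) 10 = \left(\left(- \frac{5}{3} + \frac{8}{5}\right) \left(2 + \left(- \frac{5}{3} + \frac{8}{5}\right)\right) - 32\right) 10 = \left(- \frac{2 - \frac{1}{15}}{15} - 32\right) 10 = \left(\left(- \frac{1}{15}\right) \frac{29}{15} - 32\right) 10 = \left(- \frac{29}{225} - 32\right) 10 = \left(- \frac{7229}{225}\right) 10 = - \frac{14458}{45}$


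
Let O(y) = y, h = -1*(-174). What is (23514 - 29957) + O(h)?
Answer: -6269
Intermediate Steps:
h = 174
(23514 - 29957) + O(h) = (23514 - 29957) + 174 = -6443 + 174 = -6269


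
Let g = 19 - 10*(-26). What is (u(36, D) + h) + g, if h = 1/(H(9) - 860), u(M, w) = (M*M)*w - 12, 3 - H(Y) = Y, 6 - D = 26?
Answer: -22215499/866 ≈ -25653.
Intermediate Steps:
D = -20 (D = 6 - 1*26 = 6 - 26 = -20)
H(Y) = 3 - Y
u(M, w) = -12 + w*M**2 (u(M, w) = M**2*w - 12 = w*M**2 - 12 = -12 + w*M**2)
h = -1/866 (h = 1/((3 - 1*9) - 860) = 1/((3 - 9) - 860) = 1/(-6 - 860) = 1/(-866) = -1/866 ≈ -0.0011547)
g = 279 (g = 19 + 260 = 279)
(u(36, D) + h) + g = ((-12 - 20*36**2) - 1/866) + 279 = ((-12 - 20*1296) - 1/866) + 279 = ((-12 - 25920) - 1/866) + 279 = (-25932 - 1/866) + 279 = -22457113/866 + 279 = -22215499/866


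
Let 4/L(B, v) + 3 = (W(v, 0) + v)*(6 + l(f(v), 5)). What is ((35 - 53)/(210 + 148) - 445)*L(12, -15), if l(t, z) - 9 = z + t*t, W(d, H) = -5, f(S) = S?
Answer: 318656/877637 ≈ 0.36308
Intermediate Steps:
l(t, z) = 9 + z + t**2 (l(t, z) = 9 + (z + t*t) = 9 + (z + t**2) = 9 + z + t**2)
L(B, v) = 4/(-3 + (-5 + v)*(20 + v**2)) (L(B, v) = 4/(-3 + (-5 + v)*(6 + (9 + 5 + v**2))) = 4/(-3 + (-5 + v)*(6 + (14 + v**2))) = 4/(-3 + (-5 + v)*(20 + v**2)))
((35 - 53)/(210 + 148) - 445)*L(12, -15) = ((35 - 53)/(210 + 148) - 445)*(4/(-103 + (-15)**3 - 5*(-15)**2 + 20*(-15))) = (-18/358 - 445)*(4/(-103 - 3375 - 5*225 - 300)) = (-18*1/358 - 445)*(4/(-103 - 3375 - 1125 - 300)) = (-9/179 - 445)*(4/(-4903)) = -318656*(-1)/(179*4903) = -79664/179*(-4/4903) = 318656/877637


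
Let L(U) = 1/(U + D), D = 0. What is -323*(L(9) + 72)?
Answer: -209627/9 ≈ -23292.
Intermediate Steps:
L(U) = 1/U (L(U) = 1/(U + 0) = 1/U)
-323*(L(9) + 72) = -323*(1/9 + 72) = -323*(⅑ + 72) = -323*649/9 = -209627/9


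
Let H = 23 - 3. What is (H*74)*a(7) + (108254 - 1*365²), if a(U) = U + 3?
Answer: -10171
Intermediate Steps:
a(U) = 3 + U
H = 20
(H*74)*a(7) + (108254 - 1*365²) = (20*74)*(3 + 7) + (108254 - 1*365²) = 1480*10 + (108254 - 1*133225) = 14800 + (108254 - 133225) = 14800 - 24971 = -10171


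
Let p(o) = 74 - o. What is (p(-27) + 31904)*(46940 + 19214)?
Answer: 2117258770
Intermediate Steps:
(p(-27) + 31904)*(46940 + 19214) = ((74 - 1*(-27)) + 31904)*(46940 + 19214) = ((74 + 27) + 31904)*66154 = (101 + 31904)*66154 = 32005*66154 = 2117258770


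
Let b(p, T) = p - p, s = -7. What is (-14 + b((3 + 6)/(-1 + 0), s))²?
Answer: 196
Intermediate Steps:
b(p, T) = 0
(-14 + b((3 + 6)/(-1 + 0), s))² = (-14 + 0)² = (-14)² = 196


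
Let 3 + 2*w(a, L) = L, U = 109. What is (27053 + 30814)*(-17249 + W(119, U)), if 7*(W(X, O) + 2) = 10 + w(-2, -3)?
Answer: -998205750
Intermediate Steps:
w(a, L) = -3/2 + L/2
W(X, O) = -1 (W(X, O) = -2 + (10 + (-3/2 + (½)*(-3)))/7 = -2 + (10 + (-3/2 - 3/2))/7 = -2 + (10 - 3)/7 = -2 + (⅐)*7 = -2 + 1 = -1)
(27053 + 30814)*(-17249 + W(119, U)) = (27053 + 30814)*(-17249 - 1) = 57867*(-17250) = -998205750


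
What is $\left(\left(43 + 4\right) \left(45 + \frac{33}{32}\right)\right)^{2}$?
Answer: $\frac{4792931361}{1024} \approx 4.6806 \cdot 10^{6}$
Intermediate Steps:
$\left(\left(43 + 4\right) \left(45 + \frac{33}{32}\right)\right)^{2} = \left(47 \left(45 + 33 \cdot \frac{1}{32}\right)\right)^{2} = \left(47 \left(45 + \frac{33}{32}\right)\right)^{2} = \left(47 \cdot \frac{1473}{32}\right)^{2} = \left(\frac{69231}{32}\right)^{2} = \frac{4792931361}{1024}$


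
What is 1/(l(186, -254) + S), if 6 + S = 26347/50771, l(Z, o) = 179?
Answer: 50771/8809730 ≈ 0.0057631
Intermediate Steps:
S = -278279/50771 (S = -6 + 26347/50771 = -278279/50771 ≈ -5.4811)
1/(l(186, -254) + S) = 1/(179 - 278279/50771) = 1/(8809730/50771) = 50771/8809730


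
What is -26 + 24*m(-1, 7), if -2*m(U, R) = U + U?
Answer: -2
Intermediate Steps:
m(U, R) = -U (m(U, R) = -(U + U)/2 = -U)
-26 + 24*m(-1, 7) = -26 + 24*(-1*(-1)) = -26 + 24*1 = -26 + 24 = -2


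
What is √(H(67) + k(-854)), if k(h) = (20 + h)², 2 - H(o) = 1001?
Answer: 3*√77173 ≈ 833.40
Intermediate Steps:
H(o) = -999 (H(o) = 2 - 1*1001 = 2 - 1001 = -999)
√(H(67) + k(-854)) = √(-999 + (20 - 854)²) = √(-999 + (-834)²) = √(-999 + 695556) = √694557 = 3*√77173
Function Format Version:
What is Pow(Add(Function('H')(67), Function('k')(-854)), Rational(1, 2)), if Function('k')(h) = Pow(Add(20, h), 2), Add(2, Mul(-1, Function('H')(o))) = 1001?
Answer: Mul(3, Pow(77173, Rational(1, 2))) ≈ 833.40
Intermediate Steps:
Function('H')(o) = -999 (Function('H')(o) = Add(2, Mul(-1, 1001)) = Add(2, -1001) = -999)
Pow(Add(Function('H')(67), Function('k')(-854)), Rational(1, 2)) = Pow(Add(-999, Pow(Add(20, -854), 2)), Rational(1, 2)) = Pow(Add(-999, Pow(-834, 2)), Rational(1, 2)) = Pow(Add(-999, 695556), Rational(1, 2)) = Pow(694557, Rational(1, 2)) = Mul(3, Pow(77173, Rational(1, 2)))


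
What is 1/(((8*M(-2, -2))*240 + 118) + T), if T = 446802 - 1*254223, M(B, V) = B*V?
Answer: 1/200377 ≈ 4.9906e-6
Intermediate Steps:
T = 192579 (T = 446802 - 254223 = 192579)
1/(((8*M(-2, -2))*240 + 118) + T) = 1/(((8*(-2*(-2)))*240 + 118) + 192579) = 1/(((8*4)*240 + 118) + 192579) = 1/((32*240 + 118) + 192579) = 1/((7680 + 118) + 192579) = 1/(7798 + 192579) = 1/200377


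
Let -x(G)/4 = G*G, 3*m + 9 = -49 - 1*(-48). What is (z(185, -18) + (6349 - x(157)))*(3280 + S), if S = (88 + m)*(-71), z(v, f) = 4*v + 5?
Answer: -288674620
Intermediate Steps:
m = -10/3 (m = -3 + (-49 - 1*(-48))/3 = -3 + (-49 + 48)/3 = -3 + (⅓)*(-1) = -3 - ⅓ = -10/3 ≈ -3.3333)
x(G) = -4*G² (x(G) = -4*G*G = -4*G²)
z(v, f) = 5 + 4*v
S = -18034/3 (S = (88 - 10/3)*(-71) = (254/3)*(-71) = -18034/3 ≈ -6011.3)
(z(185, -18) + (6349 - x(157)))*(3280 + S) = ((5 + 4*185) + (6349 - (-4)*157²))*(3280 - 18034/3) = ((5 + 740) + (6349 - (-4)*24649))*(-8194/3) = (745 + (6349 - 1*(-98596)))*(-8194/3) = (745 + (6349 + 98596))*(-8194/3) = (745 + 104945)*(-8194/3) = 105690*(-8194/3) = -288674620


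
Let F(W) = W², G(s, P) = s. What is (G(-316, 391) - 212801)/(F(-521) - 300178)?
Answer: 71039/9579 ≈ 7.4161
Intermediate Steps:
(G(-316, 391) - 212801)/(F(-521) - 300178) = (-316 - 212801)/((-521)² - 300178) = -213117/(271441 - 300178) = -213117/(-28737) = -213117*(-1/28737) = 71039/9579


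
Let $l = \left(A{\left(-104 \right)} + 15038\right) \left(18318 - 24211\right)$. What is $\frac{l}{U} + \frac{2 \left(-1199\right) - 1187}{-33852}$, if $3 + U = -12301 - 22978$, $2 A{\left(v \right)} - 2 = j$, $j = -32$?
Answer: $\frac{38423875541}{15312388} \approx 2509.3$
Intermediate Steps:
$A{\left(v \right)} = -15$ ($A{\left(v \right)} = 1 + \frac{1}{2} \left(-32\right) = 1 - 16 = -15$)
$U = -35282$ ($U = -3 - 35279 = -35282$)
$l = -88530539$ ($l = \left(-15 + 15038\right) \left(18318 - 24211\right) = 15023 \left(-5893\right) = -88530539$)
$\frac{l}{U} + \frac{2 \left(-1199\right) - 1187}{-33852} = - \frac{88530539}{-35282} + \frac{2 \left(-1199\right) - 1187}{-33852} = \left(-88530539\right) \left(- \frac{1}{35282}\right) + \left(-2398 - 1187\right) \left(- \frac{1}{33852}\right) = \frac{88530539}{35282} - - \frac{1195}{11284} = \frac{88530539}{35282} + \frac{1195}{11284} = \frac{38423875541}{15312388}$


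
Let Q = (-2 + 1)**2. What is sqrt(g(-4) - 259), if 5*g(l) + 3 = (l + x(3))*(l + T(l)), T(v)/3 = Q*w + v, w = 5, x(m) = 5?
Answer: I*sqrt(6495)/5 ≈ 16.118*I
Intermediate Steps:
Q = 1 (Q = (-1)**2 = 1)
T(v) = 15 + 3*v (T(v) = 3*(1*5 + v) = 3*(5 + v) = 15 + 3*v)
g(l) = -3/5 + (5 + l)*(15 + 4*l)/5 (g(l) = -3/5 + ((l + 5)*(l + (15 + 3*l)))/5 = -3/5 + ((5 + l)*(15 + 4*l))/5 = -3/5 + (5 + l)*(15 + 4*l)/5)
sqrt(g(-4) - 259) = sqrt((72/5 + 7*(-4) + (4/5)*(-4)**2) - 259) = sqrt((72/5 - 28 + (4/5)*16) - 259) = sqrt((72/5 - 28 + 64/5) - 259) = sqrt(-4/5 - 259) = sqrt(-1299/5) = I*sqrt(6495)/5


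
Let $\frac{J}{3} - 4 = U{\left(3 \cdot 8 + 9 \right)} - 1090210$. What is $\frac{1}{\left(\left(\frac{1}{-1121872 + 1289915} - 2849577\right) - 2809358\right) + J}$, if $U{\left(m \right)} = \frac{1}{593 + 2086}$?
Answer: $- \frac{150062399}{1339990145008711} \approx -1.1199 \cdot 10^{-7}$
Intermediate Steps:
$U{\left(m \right)} = \frac{1}{2679}$
$J = - \frac{2920661873}{893}$ ($J = 12 + 3 \left(\frac{1}{2679} - 1090210\right) = 12 + 3 \left(- \frac{2920672589}{2679}\right) = 12 - \frac{2920672589}{893} = - \frac{2920661873}{893} \approx -3.2706 \cdot 10^{6}$)
$\frac{1}{\left(\left(\frac{1}{-1121872 + 1289915} - 2849577\right) - 2809358\right) + J} = \frac{1}{\left(\left(\frac{1}{-1121872 + 1289915} - 2849577\right) - 2809358\right) - \frac{2920661873}{893}} = \frac{1}{\left(\left(\frac{1}{168043} - 2849577\right) - 2809358\right) - \frac{2920661873}{893}} = \frac{1}{\left(- \frac{478851467810}{168043} - 2809358\right) - \frac{2920661873}{893}} = \frac{1}{- \frac{950944414204}{168043} - \frac{2920661873}{893}} = \frac{1}{- \frac{1339990145008711}{150062399}} = - \frac{150062399}{1339990145008711}$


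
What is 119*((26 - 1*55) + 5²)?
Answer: -476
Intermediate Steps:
119*((26 - 1*55) + 5²) = 119*((26 - 55) + 25) = 119*(-29 + 25) = 119*(-4) = -476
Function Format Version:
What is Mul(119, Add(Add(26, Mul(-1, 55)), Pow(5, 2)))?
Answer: -476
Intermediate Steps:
Mul(119, Add(Add(26, Mul(-1, 55)), Pow(5, 2))) = Mul(119, Add(Add(26, -55), 25)) = Mul(119, Add(-29, 25)) = Mul(119, -4) = -476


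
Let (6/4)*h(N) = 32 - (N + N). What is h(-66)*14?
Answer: 4592/3 ≈ 1530.7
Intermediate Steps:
h(N) = 64/3 - 4*N/3 (h(N) = 2*(32 - (N + N))/3 = 2*(32 - 2*N)/3 = 64/3 - 4*N/3)
h(-66)*14 = (64/3 - 4/3*(-66))*14 = (64/3 + 88)*14 = (328/3)*14 = 4592/3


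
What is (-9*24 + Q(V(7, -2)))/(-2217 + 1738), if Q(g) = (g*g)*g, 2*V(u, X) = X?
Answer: 217/479 ≈ 0.45303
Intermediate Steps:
V(u, X) = X/2
Q(g) = g³ (Q(g) = g²*g = g³)
(-9*24 + Q(V(7, -2)))/(-2217 + 1738) = (-9*24 + ((½)*(-2))³)/(-2217 + 1738) = (-216 + (-1)³)/(-479) = (-216 - 1)*(-1/479) = -217*(-1/479) = 217/479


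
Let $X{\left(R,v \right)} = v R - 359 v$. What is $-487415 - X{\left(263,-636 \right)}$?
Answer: $-548471$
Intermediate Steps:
$X{\left(R,v \right)} = - 359 v + R v$ ($X{\left(R,v \right)} = R v - 359 v = - 359 v + R v$)
$-487415 - X{\left(263,-636 \right)} = -487415 - - 636 \left(-359 + 263\right) = -487415 - \left(-636\right) \left(-96\right) = -487415 - 61056 = -548471$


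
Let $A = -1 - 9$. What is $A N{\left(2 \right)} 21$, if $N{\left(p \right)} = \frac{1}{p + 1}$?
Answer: $-70$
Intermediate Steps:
$A = -10$
$N{\left(p \right)} = \frac{1}{1 + p}$
$A N{\left(2 \right)} 21 = - \frac{10}{1 + 2} \cdot 21 = - \frac{10}{3} \cdot 21 = \left(-10\right) \frac{1}{3} \cdot 21 = \left(- \frac{10}{3}\right) 21 = -70$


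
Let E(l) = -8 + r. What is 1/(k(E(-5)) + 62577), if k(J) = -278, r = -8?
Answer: 1/62299 ≈ 1.6052e-5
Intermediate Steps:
E(l) = -16 (E(l) = -8 - 8 = -16)
1/(k(E(-5)) + 62577) = 1/(-278 + 62577) = 1/62299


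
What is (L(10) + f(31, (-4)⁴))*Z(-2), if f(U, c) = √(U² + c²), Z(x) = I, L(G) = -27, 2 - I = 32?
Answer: 810 - 30*√66497 ≈ -6926.1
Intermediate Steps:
I = -30 (I = 2 - 1*32 = 2 - 32 = -30)
Z(x) = -30
(L(10) + f(31, (-4)⁴))*Z(-2) = (-27 + √(31² + ((-4)⁴)²))*(-30) = (-27 + √(961 + 256²))*(-30) = (-27 + √(961 + 65536))*(-30) = (-27 + √66497)*(-30) = 810 - 30*√66497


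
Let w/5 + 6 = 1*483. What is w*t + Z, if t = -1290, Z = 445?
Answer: -3076205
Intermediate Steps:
w = 2385 (w = -30 + 5*(1*483) = -30 + 5*483 = -30 + 2415 = 2385)
w*t + Z = 2385*(-1290) + 445 = -3076650 + 445 = -3076205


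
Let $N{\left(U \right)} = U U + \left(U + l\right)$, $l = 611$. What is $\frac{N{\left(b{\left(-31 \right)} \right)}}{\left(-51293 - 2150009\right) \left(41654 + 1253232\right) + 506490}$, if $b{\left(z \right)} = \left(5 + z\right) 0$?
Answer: $- \frac{611}{2850434635082} \approx -2.1435 \cdot 10^{-10}$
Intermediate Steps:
$b{\left(z \right)} = 0$
$N{\left(U \right)} = 611 + U + U^{2}$ ($N{\left(U \right)} = U U + \left(U + 611\right) = U^{2} + \left(611 + U\right) = 611 + U + U^{2}$)
$\frac{N{\left(b{\left(-31 \right)} \right)}}{\left(-51293 - 2150009\right) \left(41654 + 1253232\right) + 506490} = \frac{611 + 0 + 0^{2}}{\left(-51293 - 2150009\right) \left(41654 + 1253232\right) + 506490} = \frac{611 + 0 + 0}{\left(-2201302\right) 1294886 + 506490} = \frac{611}{-2850435141572 + 506490} = \frac{611}{-2850434635082} = 611 \left(- \frac{1}{2850434635082}\right) = - \frac{611}{2850434635082}$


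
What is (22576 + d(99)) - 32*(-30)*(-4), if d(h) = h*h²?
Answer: 989035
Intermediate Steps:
d(h) = h³
(22576 + d(99)) - 32*(-30)*(-4) = (22576 + 99³) - 32*(-30)*(-4) = (22576 + 970299) + 960*(-4) = 992875 - 3840 = 989035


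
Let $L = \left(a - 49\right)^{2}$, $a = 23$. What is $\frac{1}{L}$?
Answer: $\frac{1}{676} \approx 0.0014793$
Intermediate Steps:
$L = 676$ ($L = \left(23 - 49\right)^{2} = \left(-26\right)^{2} = 676$)
$\frac{1}{L} = \frac{1}{676}$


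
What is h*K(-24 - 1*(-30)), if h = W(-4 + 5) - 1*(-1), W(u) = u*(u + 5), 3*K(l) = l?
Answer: 14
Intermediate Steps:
K(l) = l/3
W(u) = u*(5 + u)
h = 7 (h = (-4 + 5)*(5 + (-4 + 5)) - 1*(-1) = 1*(5 + 1) + 1 = 1*6 + 1 = 6 + 1 = 7)
h*K(-24 - 1*(-30)) = 7*((-24 - 1*(-30))/3) = 7*((-24 + 30)/3) = 7*((⅓)*6) = 7*2 = 14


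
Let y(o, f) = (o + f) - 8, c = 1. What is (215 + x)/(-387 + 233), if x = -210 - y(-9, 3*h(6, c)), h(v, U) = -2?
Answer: -2/11 ≈ -0.18182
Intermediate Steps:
y(o, f) = -8 + f + o (y(o, f) = (f + o) - 8 = -8 + f + o)
x = -187 (x = -210 - (-8 + 3*(-2) - 9) = -210 - (-8 - 6 - 9) = -210 - 1*(-23) = -210 + 23 = -187)
(215 + x)/(-387 + 233) = (215 - 187)/(-387 + 233) = 28/(-154) = 28*(-1/154) = -2/11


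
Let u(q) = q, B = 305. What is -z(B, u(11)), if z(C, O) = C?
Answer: -305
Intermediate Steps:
-z(B, u(11)) = -1*305 = -305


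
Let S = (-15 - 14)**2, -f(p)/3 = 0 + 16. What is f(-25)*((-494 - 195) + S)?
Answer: -7296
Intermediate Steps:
f(p) = -48 (f(p) = -3*(0 + 16) = -3*16 = -48)
S = 841 (S = (-29)**2 = 841)
f(-25)*((-494 - 195) + S) = -48*((-494 - 195) + 841) = -48*(-689 + 841) = -48*152 = -7296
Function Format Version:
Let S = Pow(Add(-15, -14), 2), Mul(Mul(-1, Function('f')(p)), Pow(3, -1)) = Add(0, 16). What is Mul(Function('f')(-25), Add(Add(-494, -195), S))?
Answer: -7296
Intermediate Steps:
Function('f')(p) = -48 (Function('f')(p) = Mul(-3, Add(0, 16)) = Mul(-3, 16) = -48)
S = 841 (S = Pow(-29, 2) = 841)
Mul(Function('f')(-25), Add(Add(-494, -195), S)) = Mul(-48, Add(Add(-494, -195), 841)) = Mul(-48, Add(-689, 841)) = Mul(-48, 152) = -7296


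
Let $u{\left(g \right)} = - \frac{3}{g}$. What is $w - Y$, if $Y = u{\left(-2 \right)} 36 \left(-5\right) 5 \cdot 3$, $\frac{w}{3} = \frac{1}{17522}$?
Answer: $\frac{70964103}{17522} \approx 4050.0$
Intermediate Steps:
$w = \frac{3}{17522} \approx 0.00017121$
$Y = -4050$ ($Y = - \frac{3}{-2} \cdot 36 \left(-5\right) 5 \cdot 3 = \left(-3\right) \left(- \frac{1}{2}\right) 36 \left(\left(-25\right) 3\right) = \frac{3}{2} \cdot 36 \left(-75\right) = 54 \left(-75\right) = -4050$)
$w - Y = \frac{3}{17522} - -4050 = \frac{3}{17522} + 4050 = \frac{70964103}{17522}$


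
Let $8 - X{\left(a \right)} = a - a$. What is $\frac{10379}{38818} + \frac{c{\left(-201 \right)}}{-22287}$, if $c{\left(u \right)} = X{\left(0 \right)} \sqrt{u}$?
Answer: $\frac{10379}{38818} - \frac{8 i \sqrt{201}}{22287} \approx 0.26738 - 0.005089 i$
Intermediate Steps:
$X{\left(a \right)} = 8$ ($X{\left(a \right)} = 8 - \left(a - a\right) = 8 - 0 = 8 + 0 = 8$)
$c{\left(u \right)} = 8 \sqrt{u}$
$\frac{10379}{38818} + \frac{c{\left(-201 \right)}}{-22287} = \frac{10379}{38818} + \frac{8 \sqrt{-201}}{-22287} = 10379 \cdot \frac{1}{38818} + 8 i \sqrt{201} \left(- \frac{1}{22287}\right) = \frac{10379}{38818} + 8 i \sqrt{201} \left(- \frac{1}{22287}\right) = \frac{10379}{38818} - \frac{8 i \sqrt{201}}{22287}$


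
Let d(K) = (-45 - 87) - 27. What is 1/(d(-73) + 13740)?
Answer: 1/13581 ≈ 7.3632e-5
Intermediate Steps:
d(K) = -159 (d(K) = -132 - 27 = -159)
1/(d(-73) + 13740) = 1/(-159 + 13740) = 1/13581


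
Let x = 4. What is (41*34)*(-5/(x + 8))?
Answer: -3485/6 ≈ -580.83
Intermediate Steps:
(41*34)*(-5/(x + 8)) = (41*34)*(-5/(4 + 8)) = 1394*(-5/12) = -3485/6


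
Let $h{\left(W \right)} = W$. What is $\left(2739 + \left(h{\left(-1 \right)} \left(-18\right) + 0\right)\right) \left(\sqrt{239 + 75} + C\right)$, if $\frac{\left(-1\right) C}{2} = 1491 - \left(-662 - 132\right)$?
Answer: $-12599490 + 2757 \sqrt{314} \approx -1.2551 \cdot 10^{7}$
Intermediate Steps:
$C = -4570$ ($C = - 2 \left(1491 - \left(-662 - 132\right)\right) = - 2 \left(1491 - -794\right) = - 2 \left(1491 + 794\right) = \left(-2\right) 2285 = -4570$)
$\left(2739 + \left(h{\left(-1 \right)} \left(-18\right) + 0\right)\right) \left(\sqrt{239 + 75} + C\right) = \left(2739 + \left(\left(-1\right) \left(-18\right) + 0\right)\right) \left(\sqrt{239 + 75} - 4570\right) = \left(2739 + \left(18 + 0\right)\right) \left(\sqrt{314} - 4570\right) = \left(2739 + 18\right) \left(-4570 + \sqrt{314}\right) = 2757 \left(-4570 + \sqrt{314}\right) = -12599490 + 2757 \sqrt{314}$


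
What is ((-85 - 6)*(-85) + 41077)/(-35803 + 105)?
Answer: -24406/17849 ≈ -1.3674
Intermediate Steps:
((-85 - 6)*(-85) + 41077)/(-35803 + 105) = (-91*(-85) + 41077)/(-35698) = (7735 + 41077)*(-1/35698) = 48812*(-1/35698) = -24406/17849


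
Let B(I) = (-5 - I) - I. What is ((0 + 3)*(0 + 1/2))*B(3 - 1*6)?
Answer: 3/2 ≈ 1.5000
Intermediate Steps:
B(I) = -5 - 2*I
((0 + 3)*(0 + 1/2))*B(3 - 1*6) = ((0 + 3)*(0 + 1/2))*(-5 - 2*(3 - 1*6)) = (3*(0 + ½))*(-5 - 2*(3 - 6)) = (3*(½))*(-5 - 2*(-3)) = 3*(-5 + 6)/2 = (3/2)*1 = 3/2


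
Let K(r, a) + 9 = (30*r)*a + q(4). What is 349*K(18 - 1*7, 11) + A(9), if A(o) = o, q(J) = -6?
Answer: 1261644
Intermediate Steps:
K(r, a) = -15 + 30*a*r (K(r, a) = -9 + ((30*r)*a - 6) = -9 + (30*a*r - 6) = -9 + (-6 + 30*a*r) = -15 + 30*a*r)
349*K(18 - 1*7, 11) + A(9) = 349*(-15 + 30*11*(18 - 1*7)) + 9 = 349*(-15 + 30*11*(18 - 7)) + 9 = 349*(-15 + 30*11*11) + 9 = 349*(-15 + 3630) + 9 = 349*3615 + 9 = 1261635 + 9 = 1261644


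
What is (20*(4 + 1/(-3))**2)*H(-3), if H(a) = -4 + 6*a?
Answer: -53240/9 ≈ -5915.6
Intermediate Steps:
(20*(4 + 1/(-3))**2)*H(-3) = (20*(4 + 1/(-3))**2)*(-4 + 6*(-3)) = (20*(4 - 1/3)**2)*(-4 - 18) = (20*(11/3)**2)*(-22) = (20*(121/9))*(-22) = (2420/9)*(-22) = -53240/9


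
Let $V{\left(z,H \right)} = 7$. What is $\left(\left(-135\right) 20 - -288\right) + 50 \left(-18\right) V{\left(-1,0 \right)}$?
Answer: $-8712$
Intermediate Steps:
$\left(\left(-135\right) 20 - -288\right) + 50 \left(-18\right) V{\left(-1,0 \right)} = \left(\left(-135\right) 20 - -288\right) + 50 \left(-18\right) 7 = \left(-2700 + 288\right) - 6300 = -2412 - 6300 = -8712$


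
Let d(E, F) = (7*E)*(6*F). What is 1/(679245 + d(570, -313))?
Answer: -1/6813975 ≈ -1.4676e-7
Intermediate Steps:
d(E, F) = 42*E*F
1/(679245 + d(570, -313)) = 1/(679245 + 42*570*(-313)) = 1/(679245 - 7493220) = 1/(-6813975) = -1/6813975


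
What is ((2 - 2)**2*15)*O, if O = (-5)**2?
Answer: 0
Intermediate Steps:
O = 25
((2 - 2)**2*15)*O = ((2 - 2)**2*15)*25 = (0**2*15)*25 = (0*15)*25 = 0*25 = 0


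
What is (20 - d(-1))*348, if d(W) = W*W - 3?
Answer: 7656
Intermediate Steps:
d(W) = -3 + W² (d(W) = W² - 3 = -3 + W²)
(20 - d(-1))*348 = (20 - (-3 + (-1)²))*348 = (20 - (-3 + 1))*348 = (20 - (-2))*348 = (20 - 1*(-2))*348 = (20 + 2)*348 = 22*348 = 7656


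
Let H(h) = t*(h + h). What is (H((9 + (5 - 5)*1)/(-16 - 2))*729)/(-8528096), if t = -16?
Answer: -729/533006 ≈ -0.0013677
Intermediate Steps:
H(h) = -32*h (H(h) = -16*(h + h) = -32*h)
(H((9 + (5 - 5)*1)/(-16 - 2))*729)/(-8528096) = (-32*(9 + (5 - 5)*1)/(-16 - 2)*729)/(-8528096) = (-32*(9 + 0*1)/(-18)*729)*(-1/8528096) = (-32*(9 + 0)*(-1)/18*729)*(-1/8528096) = (-288*(-1)/18*729)*(-1/8528096) = (-32*(-1/2)*729)*(-1/8528096) = (16*729)*(-1/8528096) = 11664*(-1/8528096) = -729/533006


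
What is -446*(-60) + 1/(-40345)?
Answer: 1079632199/40345 ≈ 26760.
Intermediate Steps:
-446*(-60) + 1/(-40345) = 26760 - 1/40345 = 1079632199/40345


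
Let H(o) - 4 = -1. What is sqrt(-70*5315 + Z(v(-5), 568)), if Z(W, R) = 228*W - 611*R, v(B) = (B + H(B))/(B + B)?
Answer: I*sqrt(17976310)/5 ≈ 847.97*I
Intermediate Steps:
H(o) = 3 (H(o) = 4 - 1 = 3)
v(B) = (3 + B)/(2*B) (v(B) = (B + 3)/(B + B) = (3 + B)/((2*B)) = (3 + B)*(1/(2*B)) = (3 + B)/(2*B))
Z(W, R) = -611*R + 228*W
sqrt(-70*5315 + Z(v(-5), 568)) = sqrt(-70*5315 + (-611*568 + 228*((1/2)*(3 - 5)/(-5)))) = sqrt(-372050 + (-347048 + 228*((1/2)*(-1/5)*(-2)))) = sqrt(-372050 + (-347048 + 228*(1/5))) = sqrt(-372050 + (-347048 + 228/5)) = sqrt(-372050 - 1735012/5) = sqrt(-3595262/5) = I*sqrt(17976310)/5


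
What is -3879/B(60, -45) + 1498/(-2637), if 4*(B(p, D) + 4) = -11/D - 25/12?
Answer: 7360014482/8467407 ≈ 869.22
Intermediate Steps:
B(p, D) = -217/48 - 11/(4*D) (B(p, D) = -4 + (-11/D - 25/12)/4 = -4 + (-25/12 - 11/D)/4 = -4 + (-25/48 - 11/(4*D)) = -217/48 - 11/(4*D))
-3879/B(60, -45) + 1498/(-2637) = -3879*(-2160/(-132 - 217*(-45))) + 1498/(-2637) = -3879*(-2160/(-132 + 9765)) + 1498*(-1/2637) = -3879/((1/48)*(-1/45)*9633) - 1498/2637 = -3879/(-3211/720) - 1498/2637 = -3879*(-720/3211) - 1498/2637 = 2792880/3211 - 1498/2637 = 7360014482/8467407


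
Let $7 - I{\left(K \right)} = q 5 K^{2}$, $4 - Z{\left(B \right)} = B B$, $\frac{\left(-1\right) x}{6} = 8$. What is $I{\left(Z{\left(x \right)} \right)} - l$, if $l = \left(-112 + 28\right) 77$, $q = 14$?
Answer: $-370293525$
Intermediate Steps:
$l = -6468$ ($l = \left(-84\right) 77 = -6468$)
$x = -48$ ($x = \left(-6\right) 8 = -48$)
$Z{\left(B \right)} = 4 - B^{2}$ ($Z{\left(B \right)} = 4 - B B = 4 - B^{2}$)
$I{\left(K \right)} = 7 - 70 K^{2}$ ($I{\left(K \right)} = 7 - 14 \cdot 5 K^{2} = 7 - 70 K^{2}$)
$I{\left(Z{\left(x \right)} \right)} - l = \left(7 - 70 \left(4 - \left(-48\right)^{2}\right)^{2}\right) - -6468 = \left(7 - 70 \left(4 - 2304\right)^{2}\right) + 6468 = \left(7 - 70 \left(-2300\right)^{2}\right) + 6468 = \left(7 - 370300000\right) + 6468 = -370299993 + 6468 = -370293525$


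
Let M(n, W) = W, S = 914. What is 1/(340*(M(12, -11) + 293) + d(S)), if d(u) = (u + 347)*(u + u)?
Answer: 1/2400988 ≈ 4.1650e-7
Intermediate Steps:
d(u) = 2*u*(347 + u) (d(u) = (347 + u)*(2*u) = 2*u*(347 + u))
1/(340*(M(12, -11) + 293) + d(S)) = 1/(340*(-11 + 293) + 2*914*(347 + 914)) = 1/(340*282 + 2*914*1261) = 1/(95880 + 2305108) = 1/2400988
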